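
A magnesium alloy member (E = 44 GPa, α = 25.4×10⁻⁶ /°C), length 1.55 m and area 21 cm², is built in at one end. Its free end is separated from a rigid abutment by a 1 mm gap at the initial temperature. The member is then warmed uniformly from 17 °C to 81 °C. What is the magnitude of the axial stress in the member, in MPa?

σ ≈ 43.1 MPa (compressive)

Unrestrained expansion: δ_free = αΔT L = 25.4×10⁻⁶ × 64 × 1550 = 2.52 mm.
This exceeds the 1 mm gap, so the wall pushes back. The portion of expansion that must be recovered elastically is δ_free − gap = 2.52 − 1 = 1.52 mm.
That suppressed elongation corresponds to σ = E·Δ/L = 44×10³ × 1.52/1550 = 43.14 MPa.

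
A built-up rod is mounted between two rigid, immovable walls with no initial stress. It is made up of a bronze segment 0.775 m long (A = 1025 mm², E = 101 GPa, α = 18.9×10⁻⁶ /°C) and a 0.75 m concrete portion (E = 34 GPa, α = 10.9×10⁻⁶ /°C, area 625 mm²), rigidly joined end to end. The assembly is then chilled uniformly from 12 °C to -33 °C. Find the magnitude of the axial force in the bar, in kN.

P ≈ 24 kN (tensile)

Free thermal contraction of the whole bar: Σ αᵢΔT Lᵢ = 18.9×10⁻⁶×45×775 + 10.9×10⁻⁶×45×750 = 1.027 mm.
Since the ends are fixed, an axial force P builds up, equal in every segment, with P · Σ Lᵢ/(AᵢEᵢ) = δ_free.
The series flexibility is Σ Lᵢ/(AᵢEᵢ) = 775/(1025×101×10³) + 750/(625×34×10³) = 4.278×10⁻⁵ mm/N.
P = 1.027 / 4.278×10⁻⁵ = 24010 N = 24.01 kN, tensile.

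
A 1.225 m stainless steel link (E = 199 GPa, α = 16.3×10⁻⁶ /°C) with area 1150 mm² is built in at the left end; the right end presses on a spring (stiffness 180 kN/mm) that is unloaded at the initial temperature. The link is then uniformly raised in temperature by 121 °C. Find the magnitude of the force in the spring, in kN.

P ≈ 221 kN

Free thermal expansion: δ_free = αΔT L = 16.3×10⁻⁶ × 121 × 1225 = 2.416 mm.
With a force P in the spring, the elastic change of the link is PL/(AE) and that of the spring is P/k; compatibility requires their sum to equal δ_free.
P [ L/(AE) + 1/k ] = δ_free → P [ 1225/(1150×199×10³) + 1/(180×10³) ] = 2.416.
P = 2.416 / 1.091×10⁻⁵ = 221500 N.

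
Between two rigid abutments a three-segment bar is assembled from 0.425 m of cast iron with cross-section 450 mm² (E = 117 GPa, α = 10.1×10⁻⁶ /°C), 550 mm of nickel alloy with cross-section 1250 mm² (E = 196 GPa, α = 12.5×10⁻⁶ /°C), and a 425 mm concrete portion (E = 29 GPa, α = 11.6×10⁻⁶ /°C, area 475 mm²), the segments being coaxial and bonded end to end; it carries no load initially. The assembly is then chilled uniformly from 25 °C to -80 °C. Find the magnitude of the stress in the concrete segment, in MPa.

σ ≈ 86.4 MPa (tensile)

Free thermal contraction of the whole bar: Σ αᵢΔT Lᵢ = 10.1×10⁻⁶×105×425 + 12.5×10⁻⁶×105×550 + 11.6×10⁻⁶×105×425 = 1.69 mm.
The walls prevent any net length change, so an axial force P (same in every segment) develops. Compatibility: P · Σ Lᵢ/(AᵢEᵢ) = δ_free.
The series flexibility is Σ Lᵢ/(AᵢEᵢ) = 425/(450×117×10³) + 550/(1250×196×10³) + 425/(475×29×10³) = 4.117×10⁻⁵ mm/N.
Hence P = δ_free / Σ(L/AE) = 1.69/4.117×10⁻⁵ = 41.06 kN (tensile).
σ_{concrete} = P / A = 41060 / 475 = 86.43 MPa.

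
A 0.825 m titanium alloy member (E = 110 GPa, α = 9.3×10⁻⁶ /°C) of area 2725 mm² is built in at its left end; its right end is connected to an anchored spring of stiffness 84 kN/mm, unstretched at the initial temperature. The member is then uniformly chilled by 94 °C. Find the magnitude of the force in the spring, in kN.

If the spring were absent the member would shorten by αΔT L = 9.3×10⁻⁶ × 94 × 825 = 0.7212 mm.
Let P be the tensile force in the spring. The member extends elastically by PL/(AE) and the spring stretches by P/k; together these equal δ_free.
So P = δ_free / [L/(AE) + 1/k] = 0.7212 / [ 825/(2725×110×10³) + 1/(84×10³) ].
P = 0.7212 / 1.466×10⁻⁵ = 49210 N.

P ≈ 49.2 kN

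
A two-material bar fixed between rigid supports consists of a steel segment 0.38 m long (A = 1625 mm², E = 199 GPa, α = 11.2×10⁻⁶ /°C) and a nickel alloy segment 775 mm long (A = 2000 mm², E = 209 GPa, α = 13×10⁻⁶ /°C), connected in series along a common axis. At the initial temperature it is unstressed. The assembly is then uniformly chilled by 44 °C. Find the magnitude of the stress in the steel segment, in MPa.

If the supports were absent, the total length change would be Σ αᵢΔT Lᵢ = 11.2×10⁻⁶×44×380 + 13×10⁻⁶×44×775 = 0.6306 mm.
Since the ends are fixed, an axial force P builds up, equal in every segment, with P · Σ Lᵢ/(AᵢEᵢ) = δ_free.
The series flexibility is Σ Lᵢ/(AᵢEᵢ) = 380/(1625×199×10³) + 775/(2000×209×10³) = 3.029×10⁻⁶ mm/N.
P = 0.6306 / 3.029×10⁻⁶ = 208200 N = 208.2 kN, tensile.
σ_{steel} = P / A = 208200 / 1625 = 128.1 MPa.

σ ≈ 128 MPa (tensile)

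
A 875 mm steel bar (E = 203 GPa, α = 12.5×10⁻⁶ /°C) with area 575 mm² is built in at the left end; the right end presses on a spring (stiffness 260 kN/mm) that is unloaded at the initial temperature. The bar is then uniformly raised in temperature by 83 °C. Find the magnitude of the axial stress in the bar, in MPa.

The unrestrained thermal change is αΔT L = 12.5×10⁻⁶ × 83 × 875 = 0.9078 mm.
With a force P in the spring, the elastic change of the bar is PL/(AE) and that of the spring is P/k; compatibility requires their sum to equal δ_free.
P [ L/(AE) + 1/k ] = δ_free → P [ 875/(575×203×10³) + 1/(260×10³) ] = 0.9078.
P = 0.9078 / 1.134×10⁻⁵ = 80040 N.
σ = P/A = 80040/575 = 139.2 MPa.

σ ≈ 139 MPa (compressive)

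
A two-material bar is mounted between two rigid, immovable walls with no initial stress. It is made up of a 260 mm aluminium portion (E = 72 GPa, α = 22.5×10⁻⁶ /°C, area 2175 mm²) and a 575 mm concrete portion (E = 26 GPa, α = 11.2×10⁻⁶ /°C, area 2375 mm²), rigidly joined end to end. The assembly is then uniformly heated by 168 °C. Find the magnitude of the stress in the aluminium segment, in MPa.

σ ≈ 86.5 MPa (compressive)

Free thermal expansion of the whole bar: Σ αᵢΔT Lᵢ = 22.5×10⁻⁶×168×260 + 11.2×10⁻⁶×168×575 = 2.065 mm.
The rigid supports impose zero overall length change; the single axial force P common to all segments must satisfy P Σ Lᵢ/(AᵢEᵢ) = δ_free.
Σ Lᵢ/(AᵢEᵢ) = 260/(2175×72×10³) + 575/(2375×26×10³) = 1.097×10⁻⁵ mm/N.
So P = 2.065 / 1.097×10⁻⁵ = 188.2 kN, compressive.
σ_{aluminium} = P / A = 188200 / 2175 = 86.52 MPa.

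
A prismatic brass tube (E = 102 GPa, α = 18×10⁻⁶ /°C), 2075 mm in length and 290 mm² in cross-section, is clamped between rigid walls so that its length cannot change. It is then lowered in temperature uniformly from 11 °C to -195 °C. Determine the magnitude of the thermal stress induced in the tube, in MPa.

Because both ends are immovable the net strain is zero, and the suppressed thermal strain is αΔT = 18×10⁻⁶ × 206 = 3708×10⁻⁶.
σ = EαΔT = 102×10³ × 18×10⁻⁶ × 206 = 378.2 MPa (tensile; the tube is trying to contract).

σ ≈ 378 MPa (tensile)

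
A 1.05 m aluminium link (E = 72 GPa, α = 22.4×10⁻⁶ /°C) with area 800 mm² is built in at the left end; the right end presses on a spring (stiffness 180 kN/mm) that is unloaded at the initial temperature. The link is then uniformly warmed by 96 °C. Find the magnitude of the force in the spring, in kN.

Free thermal expansion: δ_free = αΔT L = 22.4×10⁻⁶ × 96 × 1050 = 2.258 mm.
Let P be the compressive force at the spring. The link shortens elastically by PL/(AE) and the spring compresses by P/k; together these equal δ_free.
So P = δ_free / [L/(AE) + 1/k] = 2.258 / [ 1050/(800×72×10³) + 1/(180×10³) ].
P = 2.258 / 2.378×10⁻⁵ = 94930 N.

P ≈ 94.9 kN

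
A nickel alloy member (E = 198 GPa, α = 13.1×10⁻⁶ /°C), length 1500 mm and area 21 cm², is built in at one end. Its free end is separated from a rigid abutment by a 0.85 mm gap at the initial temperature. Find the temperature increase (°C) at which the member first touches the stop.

ΔT ≈ 43.3 °C

Contact occurs when the free expansion equals the gap: αΔT L = 0.85 mm.
ΔT = 0.85 / (13.1×10⁻⁶ × 1500) = 43.26 °C.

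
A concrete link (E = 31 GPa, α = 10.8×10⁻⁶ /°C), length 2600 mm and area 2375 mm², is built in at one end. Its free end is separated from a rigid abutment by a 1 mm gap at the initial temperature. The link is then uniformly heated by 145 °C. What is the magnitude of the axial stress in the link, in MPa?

σ ≈ 36.6 MPa (compressive)

Free thermal elongation = αΔT L = 10.8×10⁻⁶ × 145 × 2600 = 4.072 mm.
This exceeds the 1 mm gap, so the wall pushes back. The portion of expansion that must be recovered elastically is δ_free − gap = 4.072 − 1 = 3.072 mm.
That suppressed elongation corresponds to σ = E·Δ/L = 31×10³ × 3.072/2600 = 36.62 MPa.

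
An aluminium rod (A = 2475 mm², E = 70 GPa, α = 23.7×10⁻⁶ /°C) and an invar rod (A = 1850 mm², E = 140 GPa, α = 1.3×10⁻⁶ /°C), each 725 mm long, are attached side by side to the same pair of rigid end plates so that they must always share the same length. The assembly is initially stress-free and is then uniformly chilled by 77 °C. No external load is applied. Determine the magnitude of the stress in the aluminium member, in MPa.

The aluminium has the larger α, so on cooling it would change length more than the invar if both were free. The rigid plates force a common final length, so the aluminium is put into tension and the invar into compression, with equal and opposite forces P (no external load).
Setting the final lengths equal and cancelling L: (α₁ − α₂)ΔT = P/(A₁E₁) + P/(A₂E₂).
|α₁ − α₂|·ΔT = 22.4×10⁻⁶ × 77 = 0.001725.
1/(A₁E₁) + 1/(A₂E₂) = 1/(2475×70×10³) + 1/(1850×140×10³) = 9.633×10⁻⁹ N⁻¹.
P = 0.001725 / 9.633×10⁻⁹ = 179100 N = 179.1 kN.
σ_{aluminium} = P/A₁ = 179100/2475 = 72.34 MPa, tensile.

σ ≈ 72.3 MPa (tensile)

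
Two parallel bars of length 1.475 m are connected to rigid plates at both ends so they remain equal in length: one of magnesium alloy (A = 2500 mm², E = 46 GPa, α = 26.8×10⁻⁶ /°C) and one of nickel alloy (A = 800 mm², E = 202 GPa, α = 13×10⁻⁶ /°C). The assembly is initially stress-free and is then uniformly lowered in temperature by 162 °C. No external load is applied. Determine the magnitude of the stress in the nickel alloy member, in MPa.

σ ≈ 188 MPa (compressive)

Both members must finish at the same length. With the larger α, the magnesium alloy tends to over-contract; the plates restrain it, putting the magnesium alloy in tension and the nickel alloy in compression. With no external load the two internal forces are equal and opposite, magnitude P.
Compatibility of the two members (thermal + elastic change equal): (α₁ − α₂)ΔT = P·[1/(A₁E₁) + 1/(A₂E₂)].
|α₁ − α₂|·ΔT = 13.8×10⁻⁶ × 162 = 0.002236.
1/(A₁E₁) + 1/(A₂E₂) = 1/(2500×46×10³) + 1/(800×202×10³) = 1.488×10⁻⁸ N⁻¹.
P = 0.002236 / 1.488×10⁻⁸ = 150200 N = 150.2 kN.
σ_{nickel alloy} = P/A₂ = 150200/800 = 187.8 MPa, compressive.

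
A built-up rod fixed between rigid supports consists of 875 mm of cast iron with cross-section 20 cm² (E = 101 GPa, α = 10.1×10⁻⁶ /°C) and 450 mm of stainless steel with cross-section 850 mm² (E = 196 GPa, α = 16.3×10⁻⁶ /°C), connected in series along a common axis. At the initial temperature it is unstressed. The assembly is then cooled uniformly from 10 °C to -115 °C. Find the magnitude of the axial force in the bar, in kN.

P ≈ 287 kN (tensile)

With the walls removed the bar would change length by δ_free = Σ αᵢΔT Lᵢ = 10.1×10⁻⁶×125×875 + 16.3×10⁻⁶×125×450 = 2.022 mm.
The walls prevent any net length change, so an axial force P (same in every segment) develops. Compatibility: P · Σ Lᵢ/(AᵢEᵢ) = δ_free.
Σ Lᵢ/(AᵢEᵢ) = 875/(2000×101×10³) + 450/(850×196×10³) = 7.033×10⁻⁶ mm/N.
So P = 2.022 / 7.033×10⁻⁶ = 287.4 kN, tensile.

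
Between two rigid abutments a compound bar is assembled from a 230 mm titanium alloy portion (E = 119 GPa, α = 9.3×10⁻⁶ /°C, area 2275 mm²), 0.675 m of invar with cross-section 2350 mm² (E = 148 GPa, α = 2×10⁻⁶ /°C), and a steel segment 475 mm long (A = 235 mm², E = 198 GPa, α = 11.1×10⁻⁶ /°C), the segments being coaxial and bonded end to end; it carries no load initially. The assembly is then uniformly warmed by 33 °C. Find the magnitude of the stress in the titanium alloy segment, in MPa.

σ ≈ 9.78 MPa (compressive)

With the walls removed the bar would change length by δ_free = Σ αᵢΔT Lᵢ = 9.3×10⁻⁶×33×230 + 2×10⁻⁶×33×675 + 11.1×10⁻⁶×33×475 = 0.2891 mm.
The walls prevent any net length change, so an axial force P (same in every segment) develops. Compatibility: P · Σ Lᵢ/(AᵢEᵢ) = δ_free.
Σ Lᵢ/(AᵢEᵢ) = 230/(2275×119×10³) + 675/(2350×148×10³) + 475/(235×198×10³) = 1.3×10⁻⁵ mm/N.
P = 0.2891 / 1.3×10⁻⁵ = 22240 N = 22.24 kN, compressive.
σ_{titanium alloy} = P / A = 22240 / 2275 = 9.777 MPa.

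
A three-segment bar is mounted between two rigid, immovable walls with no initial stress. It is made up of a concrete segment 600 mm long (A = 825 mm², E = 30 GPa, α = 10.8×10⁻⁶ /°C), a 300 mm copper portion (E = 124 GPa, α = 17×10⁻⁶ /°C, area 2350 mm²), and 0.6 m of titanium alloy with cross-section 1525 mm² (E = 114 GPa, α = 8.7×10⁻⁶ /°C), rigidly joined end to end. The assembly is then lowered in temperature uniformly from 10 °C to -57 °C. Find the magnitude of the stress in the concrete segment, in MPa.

σ ≈ 47.5 MPa (tensile)

If the supports were absent, the total length change would be Σ αᵢΔT Lᵢ = 10.8×10⁻⁶×67×600 + 17×10⁻⁶×67×300 + 8.7×10⁻⁶×67×600 = 1.126 mm.
Since the ends are fixed, an axial force P builds up, equal in every segment, with P · Σ Lᵢ/(AᵢEᵢ) = δ_free.
The series flexibility is Σ Lᵢ/(AᵢEᵢ) = 600/(825×30×10³) + 300/(2350×124×10³) + 600/(1525×114×10³) = 2.872×10⁻⁵ mm/N.
Hence P = δ_free / Σ(L/AE) = 1.126/2.872×10⁻⁵ = 39.19 kN (tensile).
σ_{concrete} = P / A = 39190 / 825 = 47.5 MPa.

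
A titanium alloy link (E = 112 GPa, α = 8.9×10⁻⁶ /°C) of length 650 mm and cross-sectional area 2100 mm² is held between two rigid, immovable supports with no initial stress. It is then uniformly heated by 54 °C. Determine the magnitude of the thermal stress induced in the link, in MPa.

σ ≈ 53.8 MPa (compressive)

The supports are rigid, so the total axial strain is zero. The restrained thermal strain is ε = αΔT = 8.9×10⁻⁶ × 54 = 480.6×10⁻⁶.
σ = EαΔT = 112×10³ × 8.9×10⁻⁶ × 54 = 53.83 MPa (compressive; the link is trying to expand).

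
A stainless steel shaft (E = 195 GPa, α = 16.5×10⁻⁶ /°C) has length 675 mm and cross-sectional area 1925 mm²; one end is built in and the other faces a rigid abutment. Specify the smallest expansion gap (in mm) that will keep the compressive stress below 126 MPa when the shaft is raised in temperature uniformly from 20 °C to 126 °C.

Free expansion if unrestrained: δ_free = αΔT L = 16.5×10⁻⁶ × 106 × 675 = 1.181 mm.
At the allowable stress the elastic shortening the wall may impose is σL/E = 126 × 675 / (195×10³) = 0.4362 mm.
So the gap has to take up the difference, g_min = δ_free − σL/E = 1.181 − 0.4362 = 0.7444 mm.

g ≈ 0.744 mm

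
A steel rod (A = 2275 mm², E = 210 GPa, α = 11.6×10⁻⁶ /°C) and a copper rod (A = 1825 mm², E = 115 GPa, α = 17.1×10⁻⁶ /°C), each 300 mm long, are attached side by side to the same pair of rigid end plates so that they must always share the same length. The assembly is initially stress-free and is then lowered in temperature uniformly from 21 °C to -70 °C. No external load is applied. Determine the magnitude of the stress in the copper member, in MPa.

σ ≈ 40 MPa (tensile)

Both members must finish at the same length. With the larger α, the copper tends to over-contract; the plates restrain it, putting the copper in tension and the steel in compression. With no external load the two internal forces are equal and opposite, magnitude P.
Compatibility of the two members (thermal + elastic change equal): (α₁ − α₂)ΔT = P·[1/(A₁E₁) + 1/(A₂E₂)].
|α₁ − α₂|·ΔT = 5.5×10⁻⁶ × 91 = 0.0005005.
1/(A₁E₁) + 1/(A₂E₂) = 1/(2275×210×10³) + 1/(1825×115×10³) = 6.858×10⁻⁹ N⁻¹.
P = 0.0005005 / 6.858×10⁻⁹ = 72980 N = 72.98 kN.
σ_{copper} = P/A₂ = 72980/1825 = 39.99 MPa, tensile.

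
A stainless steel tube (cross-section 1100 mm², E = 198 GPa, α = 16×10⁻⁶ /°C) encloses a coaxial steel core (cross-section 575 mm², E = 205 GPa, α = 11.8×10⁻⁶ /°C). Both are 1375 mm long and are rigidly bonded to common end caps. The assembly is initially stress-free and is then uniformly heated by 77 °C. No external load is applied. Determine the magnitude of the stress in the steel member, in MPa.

σ ≈ 43 MPa (tensile)

Both members must finish at the same length. With the larger α, the stainless steel tends to over-expand; the plates restrain it, putting the stainless steel in compression and the steel in tension. With no external load the two internal forces are equal and opposite, magnitude P.
Compatibility of the two members (thermal + elastic change equal): (α₁ − α₂)ΔT = P·[1/(A₁E₁) + 1/(A₂E₂)].
|α₁ − α₂|·ΔT = 4.2×10⁻⁶ × 77 = 0.0003234.
1/(A₁E₁) + 1/(A₂E₂) = 1/(1100×198×10³) + 1/(575×205×10³) = 1.307×10⁻⁸ N⁻¹.
So P = 0.0003234 / 1.307×10⁻⁸ = 24.73 kN.
σ_{steel} = P/A₂ = 24730/575 = 43.02 MPa, tensile.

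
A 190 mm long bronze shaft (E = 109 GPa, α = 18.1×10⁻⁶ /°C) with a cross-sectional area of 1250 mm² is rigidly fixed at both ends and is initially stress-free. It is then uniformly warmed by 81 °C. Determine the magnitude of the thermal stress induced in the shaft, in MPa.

Because both ends are immovable the net strain is zero, and the suppressed thermal strain is αΔT = 18.1×10⁻⁶ × 81 = 1466.1×10⁻⁶.
σ = EαΔT = 109×10³ × 18.1×10⁻⁶ × 81 = 159.8 MPa (compressive; the shaft is trying to expand).

σ ≈ 160 MPa (compressive)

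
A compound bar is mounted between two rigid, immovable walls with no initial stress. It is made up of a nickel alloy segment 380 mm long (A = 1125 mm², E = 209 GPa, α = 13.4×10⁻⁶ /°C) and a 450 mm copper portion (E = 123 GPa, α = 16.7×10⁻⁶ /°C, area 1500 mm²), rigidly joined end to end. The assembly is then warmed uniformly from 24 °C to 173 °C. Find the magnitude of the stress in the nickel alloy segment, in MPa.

Free thermal expansion of the whole bar: Σ αᵢΔT Lᵢ = 13.4×10⁻⁶×149×380 + 16.7×10⁻⁶×149×450 = 1.878 mm.
The rigid supports impose zero overall length change; the single axial force P common to all segments must satisfy P Σ Lᵢ/(AᵢEᵢ) = δ_free.
The series flexibility is Σ Lᵢ/(AᵢEᵢ) = 380/(1125×209×10³) + 450/(1500×123×10³) = 4.055×10⁻⁶ mm/N.
So P = 1.878 / 4.055×10⁻⁶ = 463.2 kN, compressive.
σ_{nickel alloy} = P / A = 463200 / 1125 = 411.8 MPa.

σ ≈ 412 MPa (compressive)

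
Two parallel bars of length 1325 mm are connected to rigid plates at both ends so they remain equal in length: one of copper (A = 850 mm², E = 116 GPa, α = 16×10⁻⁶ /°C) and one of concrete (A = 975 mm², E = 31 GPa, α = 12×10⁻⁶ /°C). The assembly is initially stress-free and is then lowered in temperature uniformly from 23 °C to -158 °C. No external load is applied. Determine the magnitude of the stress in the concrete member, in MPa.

The copper has the larger α, so on cooling it would change length more than the concrete if both were free. The rigid plates force a common final length, so the copper is put into tension and the concrete into compression, with equal and opposite forces P (no external load).
Setting the final lengths equal and cancelling L: (α₁ − α₂)ΔT = P/(A₁E₁) + P/(A₂E₂).
|α₁ − α₂|·ΔT = 4×10⁻⁶ × 181 = 0.000724.
1/(A₁E₁) + 1/(A₂E₂) = 1/(850×116×10³) + 1/(975×31×10³) = 4.323×10⁻⁸ N⁻¹.
So P = 0.000724 / 4.323×10⁻⁸ = 16.75 kN.
σ_{concrete} = P/A₂ = 16750/975 = 17.18 MPa, compressive.

σ ≈ 17.2 MPa (compressive)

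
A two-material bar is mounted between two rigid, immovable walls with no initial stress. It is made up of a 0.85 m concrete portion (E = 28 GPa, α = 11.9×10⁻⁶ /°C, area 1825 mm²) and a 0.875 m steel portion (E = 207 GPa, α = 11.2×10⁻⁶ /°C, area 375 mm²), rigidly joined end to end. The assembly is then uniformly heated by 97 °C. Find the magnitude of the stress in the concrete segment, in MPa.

σ ≈ 37.9 MPa (compressive)

If the supports were absent, the total length change would be Σ αᵢΔT Lᵢ = 11.9×10⁻⁶×97×850 + 11.2×10⁻⁶×97×875 = 1.932 mm.
The walls prevent any net length change, so an axial force P (same in every segment) develops. Compatibility: P · Σ Lᵢ/(AᵢEᵢ) = δ_free.
Σ Lᵢ/(AᵢEᵢ) = 850/(1825×28×10³) + 875/(375×207×10³) = 2.791×10⁻⁵ mm/N.
P = 1.932 / 2.791×10⁻⁵ = 69220 N = 69.22 kN, compressive.
σ_{concrete} = P / A = 69220 / 1825 = 37.93 MPa.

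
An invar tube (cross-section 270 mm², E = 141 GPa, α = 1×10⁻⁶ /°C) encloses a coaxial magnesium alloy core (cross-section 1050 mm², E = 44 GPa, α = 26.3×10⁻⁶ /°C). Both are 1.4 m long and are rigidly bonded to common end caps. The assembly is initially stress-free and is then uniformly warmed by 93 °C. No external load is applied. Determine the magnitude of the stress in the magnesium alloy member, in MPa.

σ ≈ 46.8 MPa (compressive)

Equilibrium of a rigid end plate with no external load gives equal and opposite internal forces ±P in the two members. Since α_{magnesium alloy} > α_{invar}, heating drives the magnesium alloy into compression and the invar into tension.
Compatibility of the two members (thermal + elastic change equal): (α₁ − α₂)ΔT = P·[1/(A₁E₁) + 1/(A₂E₂)].
|α₁ − α₂|·ΔT = 25.3×10⁻⁶ × 93 = 0.002353.
1/(A₁E₁) + 1/(A₂E₂) = 1/(270×141×10³) + 1/(1050×44×10³) = 4.791×10⁻⁸ N⁻¹.
P = 0.002353 / 4.791×10⁻⁸ = 49110 N = 49.11 kN.
σ_{magnesium alloy} = P/A₂ = 49110/1050 = 46.77 MPa, compressive.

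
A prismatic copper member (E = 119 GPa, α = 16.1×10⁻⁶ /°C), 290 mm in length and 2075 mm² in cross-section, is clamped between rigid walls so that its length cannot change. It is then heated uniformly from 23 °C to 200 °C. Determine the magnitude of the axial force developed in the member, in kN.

P ≈ 704 kN (compressive)

Full restraint means ε = 0, so the stress is σ = EαΔT = 119×10³ × 16.1×10⁻⁶ × 177 = 339.1 MPa.
P = AEαΔT = 2075 × 119×10³ × 16.1×10⁻⁶ × 177 = 703.7 kN (compressive).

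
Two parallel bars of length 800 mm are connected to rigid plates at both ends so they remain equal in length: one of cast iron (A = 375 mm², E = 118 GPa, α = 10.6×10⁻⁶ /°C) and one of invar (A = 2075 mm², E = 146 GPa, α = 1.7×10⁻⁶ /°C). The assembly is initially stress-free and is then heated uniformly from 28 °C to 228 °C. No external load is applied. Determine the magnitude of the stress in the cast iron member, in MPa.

Equilibrium of a rigid end plate with no external load gives equal and opposite internal forces ±P in the two members. Since α_{cast iron} > α_{invar}, heating drives the cast iron into compression and the invar into tension.
Setting the final lengths equal and cancelling L: (α₁ − α₂)ΔT = P/(A₁E₁) + P/(A₂E₂).
|α₁ − α₂|·ΔT = 8.9×10⁻⁶ × 200 = 0.00178.
1/(A₁E₁) + 1/(A₂E₂) = 1/(375×118×10³) + 1/(2075×146×10³) = 2.59×10⁻⁸ N⁻¹.
P = 0.00178 / 2.59×10⁻⁸ = 68730 N = 68.73 kN.
σ_{cast iron} = P/A₁ = 68730/375 = 183.3 MPa, compressive.

σ ≈ 183 MPa (compressive)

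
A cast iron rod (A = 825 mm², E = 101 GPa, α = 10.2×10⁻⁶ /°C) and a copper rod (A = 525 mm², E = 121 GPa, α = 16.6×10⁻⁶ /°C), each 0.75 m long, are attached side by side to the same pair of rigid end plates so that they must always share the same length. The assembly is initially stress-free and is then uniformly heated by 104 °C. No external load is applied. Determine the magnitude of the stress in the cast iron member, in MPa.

Equilibrium of a rigid end plate with no external load gives equal and opposite internal forces ±P in the two members. Since α_{copper} > α_{cast iron}, heating drives the copper into compression and the cast iron into tension.
Setting the final lengths equal and cancelling L: (α₁ − α₂)ΔT = P/(A₁E₁) + P/(A₂E₂).
|α₁ − α₂|·ΔT = 6.4×10⁻⁶ × 104 = 0.0006656.
1/(A₁E₁) + 1/(A₂E₂) = 1/(825×101×10³) + 1/(525×121×10³) = 2.774×10⁻⁸ N⁻¹.
So P = 0.0006656 / 2.774×10⁻⁸ = 23.99 kN.
σ_{cast iron} = P/A₁ = 23990/825 = 29.08 MPa, tensile.

σ ≈ 29.1 MPa (tensile)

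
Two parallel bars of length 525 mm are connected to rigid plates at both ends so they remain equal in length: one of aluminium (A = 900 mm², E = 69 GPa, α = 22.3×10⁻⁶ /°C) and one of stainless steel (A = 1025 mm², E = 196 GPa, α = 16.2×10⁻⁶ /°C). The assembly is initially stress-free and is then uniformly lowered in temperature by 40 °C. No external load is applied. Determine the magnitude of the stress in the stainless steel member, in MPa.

The aluminium has the larger α, so on cooling it would change length more than the stainless steel if both were free. The rigid plates force a common final length, so the aluminium is put into tension and the stainless steel into compression, with equal and opposite forces P (no external load).
Setting the final lengths equal and cancelling L: (α₁ − α₂)ΔT = P/(A₁E₁) + P/(A₂E₂).
|α₁ − α₂|·ΔT = 6.1×10⁻⁶ × 40 = 0.000244.
1/(A₁E₁) + 1/(A₂E₂) = 1/(900×69×10³) + 1/(1025×196×10³) = 2.108×10⁻⁸ N⁻¹.
So P = 0.000244 / 2.108×10⁻⁸ = 11.57 kN.
σ_{stainless steel} = P/A₂ = 11570/1025 = 11.29 MPa, compressive.

σ ≈ 11.3 MPa (compressive)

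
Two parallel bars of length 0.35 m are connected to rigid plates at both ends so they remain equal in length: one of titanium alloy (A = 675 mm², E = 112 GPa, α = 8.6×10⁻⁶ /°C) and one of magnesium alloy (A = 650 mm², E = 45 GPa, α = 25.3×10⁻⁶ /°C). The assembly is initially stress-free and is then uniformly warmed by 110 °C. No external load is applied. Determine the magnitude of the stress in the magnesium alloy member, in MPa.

σ ≈ 59.6 MPa (compressive)

The magnesium alloy has the larger α, so on heating it would change length more than the titanium alloy if both were free. The rigid plates force a common final length, so the magnesium alloy is put into compression and the titanium alloy into tension, with equal and opposite forces P (no external load).
Setting the final lengths equal and cancelling L: (α₁ − α₂)ΔT = P/(A₁E₁) + P/(A₂E₂).
|α₁ − α₂|·ΔT = 16.7×10⁻⁶ × 110 = 0.001837.
1/(A₁E₁) + 1/(A₂E₂) = 1/(675×112×10³) + 1/(650×45×10³) = 4.742×10⁻⁸ N⁻¹.
So P = 0.001837 / 4.742×10⁻⁸ = 38.74 kN.
σ_{magnesium alloy} = P/A₂ = 38740/650 = 59.6 MPa, compressive.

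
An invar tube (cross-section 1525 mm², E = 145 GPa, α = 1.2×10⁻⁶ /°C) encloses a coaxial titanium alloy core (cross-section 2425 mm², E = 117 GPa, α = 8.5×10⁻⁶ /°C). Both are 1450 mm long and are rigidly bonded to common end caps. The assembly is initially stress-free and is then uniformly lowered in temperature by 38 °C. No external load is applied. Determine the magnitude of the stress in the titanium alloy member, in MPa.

Equilibrium of a rigid end plate with no external load gives equal and opposite internal forces ±P in the two members. Since α_{titanium alloy} > α_{invar}, cooling drives the titanium alloy into tension and the invar into compression.
Setting the final lengths equal and cancelling L: (α₁ − α₂)ΔT = P/(A₁E₁) + P/(A₂E₂).
|α₁ − α₂|·ΔT = 7.3×10⁻⁶ × 38 = 0.0002774.
1/(A₁E₁) + 1/(A₂E₂) = 1/(1525×145×10³) + 1/(2425×117×10³) = 8.047×10⁻⁹ N⁻¹.
So P = 0.0002774 / 8.047×10⁻⁹ = 34.47 kN.
σ_{titanium alloy} = P/A₂ = 34470/2425 = 14.22 MPa, tensile.

σ ≈ 14.2 MPa (tensile)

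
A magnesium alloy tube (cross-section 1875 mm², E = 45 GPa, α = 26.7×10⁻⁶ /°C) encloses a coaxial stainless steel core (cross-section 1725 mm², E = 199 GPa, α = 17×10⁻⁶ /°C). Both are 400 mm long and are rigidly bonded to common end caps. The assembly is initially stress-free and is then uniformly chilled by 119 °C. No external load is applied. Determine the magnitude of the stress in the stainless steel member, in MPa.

The magnesium alloy has the larger α, so on cooling it would change length more than the stainless steel if both were free. The rigid plates force a common final length, so the magnesium alloy is put into tension and the stainless steel into compression, with equal and opposite forces P (no external load).
Setting the final lengths equal and cancelling L: (α₁ − α₂)ΔT = P/(A₁E₁) + P/(A₂E₂).
|α₁ − α₂|·ΔT = 9.7×10⁻⁶ × 119 = 0.001154.
1/(A₁E₁) + 1/(A₂E₂) = 1/(1875×45×10³) + 1/(1725×199×10³) = 1.476×10⁻⁸ N⁻¹.
P = 0.001154 / 1.476×10⁻⁸ = 78180 N = 78.18 kN.
σ_{stainless steel} = P/A₂ = 78180/1725 = 45.32 MPa, compressive.

σ ≈ 45.3 MPa (compressive)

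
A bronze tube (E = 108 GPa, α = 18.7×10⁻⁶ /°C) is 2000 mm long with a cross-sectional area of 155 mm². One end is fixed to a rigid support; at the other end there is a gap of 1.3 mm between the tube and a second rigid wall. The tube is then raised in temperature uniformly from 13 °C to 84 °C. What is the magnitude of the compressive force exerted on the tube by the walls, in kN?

If the wall were absent the tube would grow by αΔT L = 18.7×10⁻⁶ × 71 × 2000 = 2.655 mm.
The gap closes (δ_free > 1.3 mm) and the wall then resists a further 2.655 − 1.3 = 1.355 mm of expansion.
So σ = E(δ_free − g)/L = 108×10³ × 1.355/2000 = 73.19 MPa.
P = σA = 73.19 × 155 = 11.34 kN.

P ≈ 11.3 kN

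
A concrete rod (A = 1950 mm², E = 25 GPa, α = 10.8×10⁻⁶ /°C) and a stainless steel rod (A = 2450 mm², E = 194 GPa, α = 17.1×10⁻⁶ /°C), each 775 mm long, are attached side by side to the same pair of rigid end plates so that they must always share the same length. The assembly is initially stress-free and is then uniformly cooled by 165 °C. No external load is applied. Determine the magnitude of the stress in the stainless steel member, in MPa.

Equilibrium of a rigid end plate with no external load gives equal and opposite internal forces ±P in the two members. Since α_{stainless steel} > α_{concrete}, cooling drives the stainless steel into tension and the concrete into compression.
Setting the final lengths equal and cancelling L: (α₁ − α₂)ΔT = P/(A₁E₁) + P/(A₂E₂).
|α₁ − α₂|·ΔT = 6.3×10⁻⁶ × 165 = 0.00104.
1/(A₁E₁) + 1/(A₂E₂) = 1/(1950×25×10³) + 1/(2450×194×10³) = 2.262×10⁻⁸ N⁻¹.
So P = 0.00104 / 2.262×10⁻⁸ = 45.96 kN.
σ_{stainless steel} = P/A₂ = 45960/2450 = 18.76 MPa, tensile.

σ ≈ 18.8 MPa (tensile)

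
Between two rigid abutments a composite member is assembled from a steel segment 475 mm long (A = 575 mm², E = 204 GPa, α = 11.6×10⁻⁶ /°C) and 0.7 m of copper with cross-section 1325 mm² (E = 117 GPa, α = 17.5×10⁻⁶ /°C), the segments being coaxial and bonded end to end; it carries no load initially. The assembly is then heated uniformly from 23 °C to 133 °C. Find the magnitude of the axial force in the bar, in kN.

Free thermal expansion of the whole bar: Σ αᵢΔT Lᵢ = 11.6×10⁻⁶×110×475 + 17.5×10⁻⁶×110×700 = 1.954 mm.
Since the ends are fixed, an axial force P builds up, equal in every segment, with P · Σ Lᵢ/(AᵢEᵢ) = δ_free.
Σ Lᵢ/(AᵢEᵢ) = 475/(575×204×10³) + 700/(1325×117×10³) = 8.565×10⁻⁶ mm/N.
Hence P = δ_free / Σ(L/AE) = 1.954/8.565×10⁻⁶ = 228.1 kN (compressive).

P ≈ 228 kN (compressive)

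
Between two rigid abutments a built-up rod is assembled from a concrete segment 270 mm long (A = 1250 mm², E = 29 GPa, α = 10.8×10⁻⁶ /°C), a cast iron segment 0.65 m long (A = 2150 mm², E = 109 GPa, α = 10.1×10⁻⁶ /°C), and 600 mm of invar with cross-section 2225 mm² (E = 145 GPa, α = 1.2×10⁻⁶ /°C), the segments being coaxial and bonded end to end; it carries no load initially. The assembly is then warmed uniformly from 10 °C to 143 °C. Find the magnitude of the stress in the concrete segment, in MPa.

σ ≈ 89.8 MPa (compressive)

With the walls removed the bar would change length by δ_free = Σ αᵢΔT Lᵢ = 10.8×10⁻⁶×133×270 + 10.1×10⁻⁶×133×650 + 1.2×10⁻⁶×133×600 = 1.357 mm.
The rigid supports impose zero overall length change; the single axial force P common to all segments must satisfy P Σ Lᵢ/(AᵢEᵢ) = δ_free.
Σ Lᵢ/(AᵢEᵢ) = 270/(1250×29×10³) + 650/(2150×109×10³) + 600/(2225×145×10³) = 1.208×10⁻⁵ mm/N.
Hence P = δ_free / Σ(L/AE) = 1.357/1.208×10⁻⁵ = 112.3 kN (compressive).
σ_{concrete} = P / A = 112300 / 1250 = 89.84 MPa.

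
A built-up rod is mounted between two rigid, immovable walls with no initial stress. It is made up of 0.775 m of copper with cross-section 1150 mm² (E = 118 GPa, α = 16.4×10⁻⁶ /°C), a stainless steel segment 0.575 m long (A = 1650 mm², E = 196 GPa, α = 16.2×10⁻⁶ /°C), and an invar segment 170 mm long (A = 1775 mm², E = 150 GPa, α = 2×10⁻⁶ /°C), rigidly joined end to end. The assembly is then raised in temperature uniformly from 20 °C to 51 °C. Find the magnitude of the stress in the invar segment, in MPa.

σ ≈ 48.1 MPa (compressive)

Free thermal expansion of the whole bar: Σ αᵢΔT Lᵢ = 16.4×10⁻⁶×31×775 + 16.2×10⁻⁶×31×575 + 2×10⁻⁶×31×170 = 0.6933 mm.
The rigid supports impose zero overall length change; the single axial force P common to all segments must satisfy P Σ Lᵢ/(AᵢEᵢ) = δ_free.
The series flexibility is Σ Lᵢ/(AᵢEᵢ) = 775/(1150×118×10³) + 575/(1650×196×10³) + 170/(1775×150×10³) = 8.128×10⁻⁶ mm/N.
P = 0.6933 / 8.128×10⁻⁶ = 85300 N = 85.3 kN, compressive.
σ_{invar} = P / A = 85300 / 1775 = 48.06 MPa.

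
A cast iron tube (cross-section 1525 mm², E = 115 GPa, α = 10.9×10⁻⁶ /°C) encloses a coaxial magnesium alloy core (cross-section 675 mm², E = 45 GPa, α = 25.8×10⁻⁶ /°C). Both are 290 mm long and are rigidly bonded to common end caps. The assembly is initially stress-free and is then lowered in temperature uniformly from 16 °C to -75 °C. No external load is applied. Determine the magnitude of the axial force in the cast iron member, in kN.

P ≈ 35.1 kN (compressive in the cast iron)

The magnesium alloy has the larger α, so on cooling it would change length more than the cast iron if both were free. The rigid plates force a common final length, so the magnesium alloy is put into tension and the cast iron into compression, with equal and opposite forces P (no external load).
Compatibility of the two members (thermal + elastic change equal): (α₁ − α₂)ΔT = P·[1/(A₁E₁) + 1/(A₂E₂)].
|α₁ − α₂|·ΔT = 14.9×10⁻⁶ × 91 = 0.001356.
1/(A₁E₁) + 1/(A₂E₂) = 1/(1525×115×10³) + 1/(675×45×10³) = 3.862×10⁻⁸ N⁻¹.
So P = 0.001356 / 3.862×10⁻⁸ = 35.11 kN.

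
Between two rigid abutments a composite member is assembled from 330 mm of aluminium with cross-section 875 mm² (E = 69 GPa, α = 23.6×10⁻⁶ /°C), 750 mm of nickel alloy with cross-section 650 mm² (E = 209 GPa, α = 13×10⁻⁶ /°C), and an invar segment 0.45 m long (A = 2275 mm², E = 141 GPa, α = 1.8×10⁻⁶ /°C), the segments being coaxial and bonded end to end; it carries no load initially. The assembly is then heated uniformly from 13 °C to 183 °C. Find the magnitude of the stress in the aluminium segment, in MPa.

σ ≈ 288 MPa (compressive)

With the walls removed the bar would change length by δ_free = Σ αᵢΔT Lᵢ = 23.6×10⁻⁶×170×330 + 13×10⁻⁶×170×750 + 1.8×10⁻⁶×170×450 = 3.119 mm.
The rigid supports impose zero overall length change; the single axial force P common to all segments must satisfy P Σ Lᵢ/(AᵢEᵢ) = δ_free.
Σ Lᵢ/(AᵢEᵢ) = 330/(875×69×10³) + 750/(650×209×10³) + 450/(2275×141×10³) = 1.239×10⁻⁵ mm/N.
P = 3.119 / 1.239×10⁻⁵ = 251800 N = 251.8 kN, compressive.
σ_{aluminium} = P / A = 251800 / 875 = 287.7 MPa.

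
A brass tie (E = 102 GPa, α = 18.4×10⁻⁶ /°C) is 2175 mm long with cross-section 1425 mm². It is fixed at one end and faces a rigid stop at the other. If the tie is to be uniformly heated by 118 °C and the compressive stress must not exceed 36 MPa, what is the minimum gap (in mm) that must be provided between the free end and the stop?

g ≈ 3.95 mm

Free expansion if unrestrained: δ_free = αΔT L = 18.4×10⁻⁶ × 118 × 2175 = 4.722 mm.
A stress of 36 MPa corresponds to the wall pushing the tie back by σL/E = 36×2175/(102×10³) = 0.7676 mm.
The gap must absorb the remainder: g_min = 4.722 − 0.7676 = 3.955 mm.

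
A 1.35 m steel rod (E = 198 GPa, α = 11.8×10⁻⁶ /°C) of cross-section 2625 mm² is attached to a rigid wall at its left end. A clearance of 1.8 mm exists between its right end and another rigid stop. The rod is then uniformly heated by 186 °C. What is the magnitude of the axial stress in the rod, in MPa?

σ ≈ 171 MPa (compressive)

Unrestrained expansion: δ_free = αΔT L = 11.8×10⁻⁶ × 186 × 1350 = 2.963 mm.
The gap closes (δ_free > 1.8 mm) and the wall then resists a further 2.963 − 1.8 = 1.163 mm of expansion.
So σ = E(δ_free − g)/L = 198×10³ × 1.163/1350 = 170.6 MPa.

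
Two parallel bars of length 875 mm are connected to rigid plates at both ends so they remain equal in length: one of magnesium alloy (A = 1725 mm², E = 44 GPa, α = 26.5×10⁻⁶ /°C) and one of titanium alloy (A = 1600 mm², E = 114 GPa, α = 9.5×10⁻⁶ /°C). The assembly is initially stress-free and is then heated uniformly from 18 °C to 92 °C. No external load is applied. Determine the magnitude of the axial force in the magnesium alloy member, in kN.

Both members must finish at the same length. With the larger α, the magnesium alloy tends to over-expand; the plates restrain it, putting the magnesium alloy in compression and the titanium alloy in tension. With no external load the two internal forces are equal and opposite, magnitude P.
Equating the net (thermal + elastic) strains gives |α₁ − α₂|·ΔT = P·[1/(A₁E₁) + 1/(A₂E₂)].
|α₁ − α₂|·ΔT = 17×10⁻⁶ × 74 = 0.001258.
1/(A₁E₁) + 1/(A₂E₂) = 1/(1725×44×10³) + 1/(1600×114×10³) = 1.866×10⁻⁸ N⁻¹.
P = 0.001258 / 1.866×10⁻⁸ = 67430 N = 67.43 kN.

P ≈ 67.4 kN (compressive in the magnesium alloy)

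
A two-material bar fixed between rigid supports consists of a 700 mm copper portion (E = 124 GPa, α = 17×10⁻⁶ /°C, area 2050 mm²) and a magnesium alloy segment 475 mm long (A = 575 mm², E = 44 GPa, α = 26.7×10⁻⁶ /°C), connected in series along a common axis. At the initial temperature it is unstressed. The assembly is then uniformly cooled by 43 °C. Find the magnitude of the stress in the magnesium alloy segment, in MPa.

Free thermal contraction of the whole bar: Σ αᵢΔT Lᵢ = 17×10⁻⁶×43×700 + 26.7×10⁻⁶×43×475 = 1.057 mm.
The rigid supports impose zero overall length change; the single axial force P common to all segments must satisfy P Σ Lᵢ/(AᵢEᵢ) = δ_free.
The series flexibility is Σ Lᵢ/(AᵢEᵢ) = 700/(2050×124×10³) + 475/(575×44×10³) = 2.153×10⁻⁵ mm/N.
Hence P = δ_free / Σ(L/AE) = 1.057/2.153×10⁻⁵ = 49.1 kN (tensile).
σ_{magnesium alloy} = P / A = 49100 / 575 = 85.39 MPa.

σ ≈ 85.4 MPa (tensile)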